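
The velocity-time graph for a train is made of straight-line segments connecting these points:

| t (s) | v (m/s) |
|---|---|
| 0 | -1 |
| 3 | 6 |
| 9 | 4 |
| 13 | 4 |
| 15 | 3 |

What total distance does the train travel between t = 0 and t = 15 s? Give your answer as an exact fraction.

Total distance travelled is ∫|v| dt — sum the magnitudes of each area piece.
0–3 s: v = 0 at t = 3/7 s; triangle areas 3/14 + 54/7 = 111/14 m
3–9 s: |½(6 + 4)(6)| = 30 m
9–13 s: |4| × 4 = 16 m
13–15 s: |½(4 + 3)(2)| = 7 m
Total distance = 853/14 m

853/14 m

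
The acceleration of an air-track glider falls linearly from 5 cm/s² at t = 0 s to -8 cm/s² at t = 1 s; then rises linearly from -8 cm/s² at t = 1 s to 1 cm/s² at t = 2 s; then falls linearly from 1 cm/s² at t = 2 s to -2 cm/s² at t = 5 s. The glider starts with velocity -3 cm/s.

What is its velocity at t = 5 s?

Δv equals the area under the a-t graph; then v = v₀ + Δv.
0–1 s: ½(5 + -8)(1) = -1.5 cm/s
1–2 s: ½(-8 + 1)(1) = -3.5 cm/s
2–5 s: ½(1 + -2)(3) = -1.5 cm/s
Δv = -6.5 cm/s, so v(5) = -3 + (-6.5) = -9.5 cm/s.

-9.5 cm/s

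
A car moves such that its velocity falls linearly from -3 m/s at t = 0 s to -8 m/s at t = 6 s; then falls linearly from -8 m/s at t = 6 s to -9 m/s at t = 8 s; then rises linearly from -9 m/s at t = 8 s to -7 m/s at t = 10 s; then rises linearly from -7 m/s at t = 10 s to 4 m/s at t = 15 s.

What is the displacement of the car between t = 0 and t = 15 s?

-73.5 m

Displacement is the signed area under the v-t curve.
0–6 s: ½(-3 + -8)(6) = -33 m
6–8 s: ½(-8 + -9)(2) = -17 m
8–10 s: ½(-9 + -7)(2) = -16 m
10–15 s: ½(-7 + 4)(5) = -7.5 m
Net displacement = -73.5 m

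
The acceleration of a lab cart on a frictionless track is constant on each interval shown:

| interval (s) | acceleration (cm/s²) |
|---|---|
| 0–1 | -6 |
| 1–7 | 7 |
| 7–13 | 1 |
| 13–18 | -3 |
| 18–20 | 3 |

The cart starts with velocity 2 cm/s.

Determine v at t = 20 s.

Δv equals the area under the a-t graph; then v = v₀ + Δv.
0–1 s: -6 × 1 = -6 cm/s
1–7 s: 7 × 6 = 42 cm/s
7–13 s: 1 × 6 = 6 cm/s
13–18 s: -3 × 5 = -15 cm/s
18–20 s: 3 × 2 = 6 cm/s
Δv = 33 cm/s, so v(20) = 2 + (33) = 35 cm/s.

35 cm/s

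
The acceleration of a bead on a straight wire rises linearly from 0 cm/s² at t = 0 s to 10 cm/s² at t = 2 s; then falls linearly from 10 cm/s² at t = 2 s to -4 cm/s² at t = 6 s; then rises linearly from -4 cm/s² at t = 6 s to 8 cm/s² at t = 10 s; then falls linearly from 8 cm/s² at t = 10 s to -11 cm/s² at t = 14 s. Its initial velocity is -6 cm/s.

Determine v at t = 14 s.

Δv equals the area under the a-t graph; then v = v₀ + Δv.
0–2 s: ½(0 + 10)(2) = 10 cm/s
2–6 s: ½(10 + -4)(4) = 12 cm/s
6–10 s: ½(-4 + 8)(4) = 8 cm/s
10–14 s: ½(8 + -11)(4) = -6 cm/s
Δv = 24 cm/s, so v(14) = -6 + (24) = 18 cm/s.

18 cm/s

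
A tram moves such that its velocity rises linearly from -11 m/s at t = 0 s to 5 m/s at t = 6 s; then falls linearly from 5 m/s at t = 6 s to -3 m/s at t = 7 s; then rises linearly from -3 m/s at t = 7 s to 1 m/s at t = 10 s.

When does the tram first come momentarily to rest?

v changes sign on 0–6 s (from -11 to 5); the graph is linear there, so v = 0 at t = 0 + (11)·(6 − 0)/(5 − -11) = 4.125 s.

t = 4.125 s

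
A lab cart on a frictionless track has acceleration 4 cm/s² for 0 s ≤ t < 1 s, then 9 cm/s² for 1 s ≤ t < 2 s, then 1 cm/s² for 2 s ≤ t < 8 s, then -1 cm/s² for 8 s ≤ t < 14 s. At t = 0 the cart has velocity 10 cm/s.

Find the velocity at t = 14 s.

23 cm/s

Δv equals the area under the a-t graph; then v = v₀ + Δv.
0–1 s: 4 × 1 = 4 cm/s
1–2 s: 9 × 1 = 9 cm/s
2–8 s: 1 × 6 = 6 cm/s
8–14 s: -1 × 6 = -6 cm/s
Δv = 13 cm/s, so v(14) = 10 + (13) = 23 cm/s.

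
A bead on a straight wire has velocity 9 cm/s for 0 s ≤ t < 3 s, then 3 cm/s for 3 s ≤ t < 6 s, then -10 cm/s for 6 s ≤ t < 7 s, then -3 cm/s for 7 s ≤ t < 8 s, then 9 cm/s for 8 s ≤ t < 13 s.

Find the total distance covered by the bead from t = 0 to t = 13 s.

94 cm

Distance (not displacement) is the total path length: add the absolute areas under v-t.
0–3 s: |9| × 3 = 27 cm
3–6 s: |3| × 3 = 9 cm
6–7 s: |-10| × 1 = 10 cm
7–8 s: |-3| × 1 = 3 cm
8–13 s: |9| × 5 = 45 cm
Total distance = 94 cm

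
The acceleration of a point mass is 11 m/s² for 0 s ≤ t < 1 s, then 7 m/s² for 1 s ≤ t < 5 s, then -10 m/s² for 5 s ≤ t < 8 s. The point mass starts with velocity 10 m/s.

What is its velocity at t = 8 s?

19 m/s

Δv equals the area under the a-t graph; then v = v₀ + Δv.
0–1 s: 11 × 1 = 11 m/s
1–5 s: 7 × 4 = 28 m/s
5–8 s: -10 × 3 = -30 m/s
Δv = 9 m/s, so v(8) = 10 + (9) = 19 m/s.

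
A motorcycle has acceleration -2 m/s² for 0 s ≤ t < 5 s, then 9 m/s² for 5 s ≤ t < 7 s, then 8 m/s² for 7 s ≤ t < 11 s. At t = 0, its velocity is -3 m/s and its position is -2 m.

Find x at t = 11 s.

34 m

On each constant-a segment, Δv = aΔt and Δx = v₀Δt + ½aΔt²; chain segment to segment.
0–5 s: v starts -3 m/s; Δx = -3·5 + ½·-2·5² = -40 m; v ends -13 m/s.
5–7 s: v starts -13 m/s; Δx = -13·2 + ½·9·2² = -8 m; v ends 5 m/s.
7–11 s: v starts 5 m/s; Δx = 5·4 + ½·8·4² = 84 m; v ends 37 m/s.
x(11) = -2 + Σ Δx = 34 m.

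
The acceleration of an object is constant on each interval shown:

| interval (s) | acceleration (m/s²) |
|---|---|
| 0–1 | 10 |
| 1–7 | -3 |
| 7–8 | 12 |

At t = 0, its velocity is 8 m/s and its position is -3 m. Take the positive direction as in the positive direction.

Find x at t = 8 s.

70 m

On each constant-a segment, Δv = aΔt and Δx = v₀Δt + ½aΔt²; chain segment to segment.
0–1 s: v starts 8 m/s; Δx = 8·1 + ½·10·1² = 13 m; v ends 18 m/s.
1–7 s: v starts 18 m/s; Δx = 18·6 + ½·-3·6² = 54 m; v ends 0 m/s.
7–8 s: v starts 0 m/s; Δx = 0·1 + ½·12·1² = 6 m; v ends 12 m/s.
x(8) = -3 + Σ Δx = 70 m.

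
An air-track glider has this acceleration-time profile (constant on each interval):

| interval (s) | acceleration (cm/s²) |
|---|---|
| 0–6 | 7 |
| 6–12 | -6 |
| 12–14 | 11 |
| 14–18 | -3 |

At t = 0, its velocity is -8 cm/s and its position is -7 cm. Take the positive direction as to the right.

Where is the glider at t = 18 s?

241 cm

On each constant-a segment, Δv = aΔt and Δx = v₀Δt + ½aΔt²; chain segment to segment.
0–6 s: v starts -8 cm/s; Δx = -8·6 + ½·7·6² = 78 cm; v ends 34 cm/s.
6–12 s: v starts 34 cm/s; Δx = 34·6 + ½·-6·6² = 96 cm; v ends -2 cm/s.
12–14 s: v starts -2 cm/s; Δx = -2·2 + ½·11·2² = 18 cm; v ends 20 cm/s.
14–18 s: v starts 20 cm/s; Δx = 20·4 + ½·-3·4² = 56 cm; v ends 8 cm/s.
x(18) = -7 + Σ Δx = 241 cm.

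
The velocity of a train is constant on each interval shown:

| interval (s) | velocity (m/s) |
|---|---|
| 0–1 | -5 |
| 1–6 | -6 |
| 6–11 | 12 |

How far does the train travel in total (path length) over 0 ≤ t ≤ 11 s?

Distance (not displacement) is the total path length: add the absolute areas under v-t.
0–1 s: |-5| × 1 = 5 m
1–6 s: |-6| × 5 = 30 m
6–11 s: |12| × 5 = 60 m
Total distance = 95 m

95 m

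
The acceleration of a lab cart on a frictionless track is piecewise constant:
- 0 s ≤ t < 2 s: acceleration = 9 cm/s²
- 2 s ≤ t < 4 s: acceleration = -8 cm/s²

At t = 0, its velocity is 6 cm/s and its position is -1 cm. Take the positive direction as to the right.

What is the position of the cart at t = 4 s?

61 cm

On each constant-a segment, Δv = aΔt and Δx = v₀Δt + ½aΔt²; chain segment to segment.
0–2 s: v starts 6 cm/s; Δx = 6·2 + ½·9·2² = 30 cm; v ends 24 cm/s.
2–4 s: v starts 24 cm/s; Δx = 24·2 + ½·-8·2² = 32 cm; v ends 8 cm/s.
x(4) = -1 + Σ Δx = 61 cm.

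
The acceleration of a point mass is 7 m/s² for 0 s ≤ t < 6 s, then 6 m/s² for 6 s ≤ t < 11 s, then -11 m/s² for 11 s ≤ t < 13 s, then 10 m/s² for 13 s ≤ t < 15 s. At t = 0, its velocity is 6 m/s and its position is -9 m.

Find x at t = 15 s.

On each constant-a segment, Δv = aΔt and Δx = v₀Δt + ½aΔt²; chain segment to segment.
0–6 s: v starts 6 m/s; Δx = 6·6 + ½·7·6² = 162 m; v ends 48 m/s.
6–11 s: v starts 48 m/s; Δx = 48·5 + ½·6·5² = 315 m; v ends 78 m/s.
11–13 s: v starts 78 m/s; Δx = 78·2 + ½·-11·2² = 134 m; v ends 56 m/s.
13–15 s: v starts 56 m/s; Δx = 56·2 + ½·10·2² = 132 m; v ends 76 m/s.
x(15) = -9 + Σ Δx = 734 m.

734 m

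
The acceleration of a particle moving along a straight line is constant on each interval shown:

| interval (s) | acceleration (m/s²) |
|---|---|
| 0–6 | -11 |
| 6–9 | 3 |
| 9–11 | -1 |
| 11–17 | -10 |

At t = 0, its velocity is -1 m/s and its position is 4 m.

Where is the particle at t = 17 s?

-1045.5 m

On each constant-a segment, Δv = aΔt and Δx = v₀Δt + ½aΔt²; chain segment to segment.
0–6 s: v starts -1 m/s; Δx = -1·6 + ½·-11·6² = -204 m; v ends -67 m/s.
6–9 s: v starts -67 m/s; Δx = -67·3 + ½·3·3² = -187.5 m; v ends -58 m/s.
9–11 s: v starts -58 m/s; Δx = -58·2 + ½·-1·2² = -118 m; v ends -60 m/s.
11–17 s: v starts -60 m/s; Δx = -60·6 + ½·-10·6² = -540 m; v ends -120 m/s.
x(17) = 4 + Σ Δx = -1045.5 m.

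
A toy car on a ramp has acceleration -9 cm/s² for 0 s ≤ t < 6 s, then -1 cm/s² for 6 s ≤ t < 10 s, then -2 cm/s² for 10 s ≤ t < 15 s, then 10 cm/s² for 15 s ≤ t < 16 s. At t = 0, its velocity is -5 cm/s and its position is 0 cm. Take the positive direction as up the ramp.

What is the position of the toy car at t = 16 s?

-844 cm

On each constant-a segment, Δv = aΔt and Δx = v₀Δt + ½aΔt²; chain segment to segment.
0–6 s: v starts -5 cm/s; Δx = -5·6 + ½·-9·6² = -192 cm; v ends -59 cm/s.
6–10 s: v starts -59 cm/s; Δx = -59·4 + ½·-1·4² = -244 cm; v ends -63 cm/s.
10–15 s: v starts -63 cm/s; Δx = -63·5 + ½·-2·5² = -340 cm; v ends -73 cm/s.
15–16 s: v starts -73 cm/s; Δx = -73·1 + ½·10·1² = -68 cm; v ends -63 cm/s.
x(16) = 0 + Σ Δx = -844 cm.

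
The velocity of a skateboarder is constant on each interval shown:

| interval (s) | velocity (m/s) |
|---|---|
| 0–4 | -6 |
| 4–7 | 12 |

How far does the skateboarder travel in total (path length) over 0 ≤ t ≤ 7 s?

Total distance travelled is ∫|v| dt — sum the magnitudes of each area piece.
0–4 s: |-6| × 4 = 24 m
4–7 s: |12| × 3 = 36 m
Total distance = 60 m

60 m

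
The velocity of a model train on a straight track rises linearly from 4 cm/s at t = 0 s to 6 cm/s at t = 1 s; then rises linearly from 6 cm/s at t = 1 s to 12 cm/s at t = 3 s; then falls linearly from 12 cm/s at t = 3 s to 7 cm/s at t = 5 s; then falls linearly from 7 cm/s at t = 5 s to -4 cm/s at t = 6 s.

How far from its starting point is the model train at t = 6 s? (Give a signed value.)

Net displacement equals the area under the velocity-time graph (areas below the axis count negative).
0–1 s: ½(4 + 6)(1) = 5 cm
1–3 s: ½(6 + 12)(2) = 18 cm
3–5 s: ½(12 + 7)(2) = 19 cm
5–6 s: ½(7 + -4)(1) = 1.5 cm
Net displacement = 43.5 cm

43.5 cm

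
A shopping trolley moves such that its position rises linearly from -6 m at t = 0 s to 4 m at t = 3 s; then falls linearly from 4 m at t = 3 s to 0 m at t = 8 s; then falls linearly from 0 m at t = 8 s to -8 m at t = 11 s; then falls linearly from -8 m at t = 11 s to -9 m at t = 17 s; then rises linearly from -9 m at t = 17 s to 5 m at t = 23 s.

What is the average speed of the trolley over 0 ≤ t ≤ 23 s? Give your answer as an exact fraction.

Average speed = (total path length)/(elapsed time); on a piecewise-linear x-t graph the path length is Σ|Δx|.
0–3 s: |Δx| = |4 − -6| = 10 m
3–8 s: |Δx| = |0 − 4| = 4 m
8–11 s: |Δx| = |-8 − 0| = 8 m
11–17 s: |Δx| = |-9 − -8| = 1 m
17–23 s: |Δx| = |5 − -9| = 14 m
Total path = 37 m; average speed = 37/23 = 37/23 m/s.

37/23 m/s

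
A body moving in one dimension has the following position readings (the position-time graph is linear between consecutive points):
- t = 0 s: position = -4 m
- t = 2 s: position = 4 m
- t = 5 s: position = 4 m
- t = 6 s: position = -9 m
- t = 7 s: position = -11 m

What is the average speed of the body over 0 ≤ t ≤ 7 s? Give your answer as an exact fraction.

Average speed = (total path length)/(elapsed time); on a piecewise-linear x-t graph the path length is Σ|Δx|.
0–2 s: |Δx| = |4 − -4| = 8 m
2–5 s: |Δx| = |4 − 4| = 0 m
5–6 s: |Δx| = |-9 − 4| = 13 m
6–7 s: |Δx| = |-11 − -9| = 2 m
Total path = 23 m; average speed = 23/7 = 23/7 m/s.

23/7 m/s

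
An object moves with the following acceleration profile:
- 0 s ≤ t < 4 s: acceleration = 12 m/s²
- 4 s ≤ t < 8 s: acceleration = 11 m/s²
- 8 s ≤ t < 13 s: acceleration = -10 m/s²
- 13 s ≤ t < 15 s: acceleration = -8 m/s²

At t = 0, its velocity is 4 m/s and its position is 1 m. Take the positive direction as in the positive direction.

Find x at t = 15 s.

840 m

On each constant-a segment, Δv = aΔt and Δx = v₀Δt + ½aΔt²; chain segment to segment.
0–4 s: v starts 4 m/s; Δx = 4·4 + ½·12·4² = 112 m; v ends 52 m/s.
4–8 s: v starts 52 m/s; Δx = 52·4 + ½·11·4² = 296 m; v ends 96 m/s.
8–13 s: v starts 96 m/s; Δx = 96·5 + ½·-10·5² = 355 m; v ends 46 m/s.
13–15 s: v starts 46 m/s; Δx = 46·2 + ½·-8·2² = 76 m; v ends 30 m/s.
x(15) = 1 + Σ Δx = 840 m.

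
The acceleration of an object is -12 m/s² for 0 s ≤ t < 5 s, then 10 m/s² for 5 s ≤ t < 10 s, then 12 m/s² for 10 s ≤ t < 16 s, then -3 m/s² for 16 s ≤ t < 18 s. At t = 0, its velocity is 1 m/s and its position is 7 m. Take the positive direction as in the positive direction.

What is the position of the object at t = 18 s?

-26 m

On each constant-a segment, Δv = aΔt and Δx = v₀Δt + ½aΔt²; chain segment to segment.
0–5 s: v starts 1 m/s; Δx = 1·5 + ½·-12·5² = -145 m; v ends -59 m/s.
5–10 s: v starts -59 m/s; Δx = -59·5 + ½·10·5² = -170 m; v ends -9 m/s.
10–16 s: v starts -9 m/s; Δx = -9·6 + ½·12·6² = 162 m; v ends 63 m/s.
16–18 s: v starts 63 m/s; Δx = 63·2 + ½·-3·2² = 120 m; v ends 57 m/s.
x(18) = 7 + Σ Δx = -26 m.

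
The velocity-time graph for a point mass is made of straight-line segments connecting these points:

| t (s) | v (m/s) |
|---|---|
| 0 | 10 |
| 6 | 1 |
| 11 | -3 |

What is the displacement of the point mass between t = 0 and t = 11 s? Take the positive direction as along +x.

Net displacement equals the area under the velocity-time graph (areas below the axis count negative).
0–6 s: ½(10 + 1)(6) = 33 m
6–11 s: ½(1 + -3)(5) = -5 m
Net displacement = 28 m

28 m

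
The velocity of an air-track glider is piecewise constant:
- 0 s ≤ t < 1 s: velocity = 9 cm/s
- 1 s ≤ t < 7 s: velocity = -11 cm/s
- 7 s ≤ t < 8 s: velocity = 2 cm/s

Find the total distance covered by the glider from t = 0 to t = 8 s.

77 cm

Distance (not displacement) is the total path length: add the absolute areas under v-t.
0–1 s: |9| × 1 = 9 cm
1–7 s: |-11| × 6 = 66 cm
7–8 s: |2| × 1 = 2 cm
Total distance = 77 cm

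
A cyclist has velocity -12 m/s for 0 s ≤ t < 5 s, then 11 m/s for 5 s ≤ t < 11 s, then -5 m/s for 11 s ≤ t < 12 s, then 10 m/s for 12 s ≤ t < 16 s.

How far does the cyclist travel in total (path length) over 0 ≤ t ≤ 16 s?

171 m

Total distance travelled is ∫|v| dt — sum the magnitudes of each area piece.
0–5 s: |-12| × 5 = 60 m
5–11 s: |11| × 6 = 66 m
11–12 s: |-5| × 1 = 5 m
12–16 s: |10| × 4 = 40 m
Total distance = 171 m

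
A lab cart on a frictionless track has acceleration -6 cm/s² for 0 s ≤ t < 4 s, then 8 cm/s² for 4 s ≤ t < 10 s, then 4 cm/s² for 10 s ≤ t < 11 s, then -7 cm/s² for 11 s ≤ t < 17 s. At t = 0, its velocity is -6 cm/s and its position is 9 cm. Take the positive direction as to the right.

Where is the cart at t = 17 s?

On each constant-a segment, Δv = aΔt and Δx = v₀Δt + ½aΔt²; chain segment to segment.
0–4 s: v starts -6 cm/s; Δx = -6·4 + ½·-6·4² = -72 cm; v ends -30 cm/s.
4–10 s: v starts -30 cm/s; Δx = -30·6 + ½·8·6² = -36 cm; v ends 18 cm/s.
10–11 s: v starts 18 cm/s; Δx = 18·1 + ½·4·1² = 20 cm; v ends 22 cm/s.
11–17 s: v starts 22 cm/s; Δx = 22·6 + ½·-7·6² = 6 cm; v ends -20 cm/s.
x(17) = 9 + Σ Δx = -73 cm.

-73 cm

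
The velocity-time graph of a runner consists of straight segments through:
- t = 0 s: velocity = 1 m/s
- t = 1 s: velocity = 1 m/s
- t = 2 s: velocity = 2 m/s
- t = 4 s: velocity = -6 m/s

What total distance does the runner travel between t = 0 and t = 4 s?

Distance (not displacement) is the total path length: add the absolute areas under v-t.
0–1 s: |1| × 1 = 1 m
1–2 s: |½(1 + 2)(1)| = 1.5 m
2–4 s: v = 0 at t = 2.5 s; triangle areas 0.5 + 4.5 = 5 m
Total distance = 7.5 m

7.5 m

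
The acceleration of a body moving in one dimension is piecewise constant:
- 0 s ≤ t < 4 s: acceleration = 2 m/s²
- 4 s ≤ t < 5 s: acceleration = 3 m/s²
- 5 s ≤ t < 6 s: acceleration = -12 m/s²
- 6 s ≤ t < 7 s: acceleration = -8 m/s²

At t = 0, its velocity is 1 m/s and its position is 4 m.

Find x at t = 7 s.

On each constant-a segment, Δv = aΔt and Δx = v₀Δt + ½aΔt²; chain segment to segment.
0–4 s: v starts 1 m/s; Δx = 1·4 + ½·2·4² = 20 m; v ends 9 m/s.
4–5 s: v starts 9 m/s; Δx = 9·1 + ½·3·1² = 10.5 m; v ends 12 m/s.
5–6 s: v starts 12 m/s; Δx = 12·1 + ½·-12·1² = 6 m; v ends 0 m/s.
6–7 s: v starts 0 m/s; Δx = 0·1 + ½·-8·1² = -4 m; v ends -8 m/s.
x(7) = 4 + Σ Δx = 36.5 m.

36.5 m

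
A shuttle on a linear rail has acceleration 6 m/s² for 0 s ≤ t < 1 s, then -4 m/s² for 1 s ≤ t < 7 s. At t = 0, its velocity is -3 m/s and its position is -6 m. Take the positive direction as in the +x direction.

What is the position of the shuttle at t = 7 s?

On each constant-a segment, Δv = aΔt and Δx = v₀Δt + ½aΔt²; chain segment to segment.
0–1 s: v starts -3 m/s; Δx = -3·1 + ½·6·1² = 0 m; v ends 3 m/s.
1–7 s: v starts 3 m/s; Δx = 3·6 + ½·-4·6² = -54 m; v ends -21 m/s.
x(7) = -6 + Σ Δx = -60 m.

-60 m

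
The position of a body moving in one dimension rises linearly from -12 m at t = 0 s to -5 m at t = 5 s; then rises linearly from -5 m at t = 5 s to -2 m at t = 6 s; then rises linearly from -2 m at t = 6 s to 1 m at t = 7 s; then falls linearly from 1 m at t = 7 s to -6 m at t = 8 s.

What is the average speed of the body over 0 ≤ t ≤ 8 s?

2.5 m/s

Average speed = (total path length)/(elapsed time); on a piecewise-linear x-t graph the path length is Σ|Δx|.
0–5 s: |Δx| = |-5 − -12| = 7 m
5–6 s: |Δx| = |-2 − -5| = 3 m
6–7 s: |Δx| = |1 − -2| = 3 m
7–8 s: |Δx| = |-6 − 1| = 7 m
Total path = 20 m; average speed = 20/8 = 2.5 m/s.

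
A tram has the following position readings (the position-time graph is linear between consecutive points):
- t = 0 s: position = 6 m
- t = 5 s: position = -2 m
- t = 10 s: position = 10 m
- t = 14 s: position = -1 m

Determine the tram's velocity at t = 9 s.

Velocity is the slope of the x-t graph on 5–10 s: (10 − -2)/(10 − 5) = 2.4 m/s.

2.4 m/s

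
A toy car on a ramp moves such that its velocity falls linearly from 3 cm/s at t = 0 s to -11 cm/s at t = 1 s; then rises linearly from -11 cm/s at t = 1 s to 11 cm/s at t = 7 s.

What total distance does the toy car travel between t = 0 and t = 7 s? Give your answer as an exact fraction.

Distance (not displacement) is the total path length: add the absolute areas under v-t.
0–1 s: v = 0 at t = 3/14 s; triangle areas 9/28 + 121/28 = 65/14 cm
1–7 s: v = 0 at t = 4 s; triangle areas 16.5 + 16.5 = 33 cm
Total distance = 527/14 cm

527/14 cm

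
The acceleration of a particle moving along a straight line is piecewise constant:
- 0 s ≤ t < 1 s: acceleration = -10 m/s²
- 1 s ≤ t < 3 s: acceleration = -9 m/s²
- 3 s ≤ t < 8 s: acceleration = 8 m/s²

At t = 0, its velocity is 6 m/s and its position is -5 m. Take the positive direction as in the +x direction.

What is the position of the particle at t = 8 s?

On each constant-a segment, Δv = aΔt and Δx = v₀Δt + ½aΔt²; chain segment to segment.
0–1 s: v starts 6 m/s; Δx = 6·1 + ½·-10·1² = 1 m; v ends -4 m/s.
1–3 s: v starts -4 m/s; Δx = -4·2 + ½·-9·2² = -26 m; v ends -22 m/s.
3–8 s: v starts -22 m/s; Δx = -22·5 + ½·8·5² = -10 m; v ends 18 m/s.
x(8) = -5 + Σ Δx = -40 m.

-40 m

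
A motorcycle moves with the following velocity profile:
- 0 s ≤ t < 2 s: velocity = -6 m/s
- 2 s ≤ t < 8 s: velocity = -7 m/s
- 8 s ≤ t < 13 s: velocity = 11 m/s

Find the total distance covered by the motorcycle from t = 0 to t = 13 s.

Total distance travelled is ∫|v| dt — sum the magnitudes of each area piece.
0–2 s: |-6| × 2 = 12 m
2–8 s: |-7| × 6 = 42 m
8–13 s: |11| × 5 = 55 m
Total distance = 109 m

109 m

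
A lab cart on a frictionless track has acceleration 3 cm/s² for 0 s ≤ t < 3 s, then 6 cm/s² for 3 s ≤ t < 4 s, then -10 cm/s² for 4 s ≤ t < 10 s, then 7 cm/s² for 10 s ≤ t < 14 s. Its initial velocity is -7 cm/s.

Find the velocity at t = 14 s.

Δv equals the area under the a-t graph; then v = v₀ + Δv.
0–3 s: 3 × 3 = 9 cm/s
3–4 s: 6 × 1 = 6 cm/s
4–10 s: -10 × 6 = -60 cm/s
10–14 s: 7 × 4 = 28 cm/s
Δv = -17 cm/s, so v(14) = -7 + (-17) = -24 cm/s.

-24 cm/s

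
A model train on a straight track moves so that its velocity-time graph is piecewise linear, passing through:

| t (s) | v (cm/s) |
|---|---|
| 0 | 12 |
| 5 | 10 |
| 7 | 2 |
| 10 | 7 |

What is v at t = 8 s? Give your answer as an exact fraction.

11/3 cm/s

On 7–10 s the graph is linear from 2 to 7 cm/s: v(8) = 2 + (7 − 2)·(8 − 7)/(10 − 7) = 11/3 cm/s.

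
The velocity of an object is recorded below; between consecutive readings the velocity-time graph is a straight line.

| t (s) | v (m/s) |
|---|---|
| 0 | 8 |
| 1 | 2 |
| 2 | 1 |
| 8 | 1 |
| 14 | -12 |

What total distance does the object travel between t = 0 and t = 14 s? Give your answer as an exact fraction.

Total distance travelled is ∫|v| dt — sum the magnitudes of each area piece.
0–1 s: |½(8 + 2)(1)| = 5 m
1–2 s: |½(2 + 1)(1)| = 1.5 m
2–8 s: |1| × 6 = 6 m
8–14 s: v = 0 at t = 110/13 s; triangle areas 3/13 + 432/13 = 435/13 m
Total distance = 1195/26 m

1195/26 m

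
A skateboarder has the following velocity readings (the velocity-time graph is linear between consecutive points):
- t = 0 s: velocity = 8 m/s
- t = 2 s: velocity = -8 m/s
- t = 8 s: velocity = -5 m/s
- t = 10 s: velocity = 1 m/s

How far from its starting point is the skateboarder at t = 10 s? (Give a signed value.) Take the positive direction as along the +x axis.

-43 m

Net displacement equals the area under the velocity-time graph (areas below the axis count negative).
0–2 s: ½(8 + -8)(2) = 0 m
2–8 s: ½(-8 + -5)(6) = -39 m
8–10 s: ½(-5 + 1)(2) = -4 m
Net displacement = -43 m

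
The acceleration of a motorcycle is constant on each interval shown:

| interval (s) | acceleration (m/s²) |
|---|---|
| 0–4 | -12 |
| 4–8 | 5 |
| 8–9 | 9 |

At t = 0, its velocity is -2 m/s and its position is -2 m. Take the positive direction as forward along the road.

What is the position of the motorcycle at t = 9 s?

-291.5 m

On each constant-a segment, Δv = aΔt and Δx = v₀Δt + ½aΔt²; chain segment to segment.
0–4 s: v starts -2 m/s; Δx = -2·4 + ½·-12·4² = -104 m; v ends -50 m/s.
4–8 s: v starts -50 m/s; Δx = -50·4 + ½·5·4² = -160 m; v ends -30 m/s.
8–9 s: v starts -30 m/s; Δx = -30·1 + ½·9·1² = -25.5 m; v ends -21 m/s.
x(9) = -2 + Σ Δx = -291.5 m.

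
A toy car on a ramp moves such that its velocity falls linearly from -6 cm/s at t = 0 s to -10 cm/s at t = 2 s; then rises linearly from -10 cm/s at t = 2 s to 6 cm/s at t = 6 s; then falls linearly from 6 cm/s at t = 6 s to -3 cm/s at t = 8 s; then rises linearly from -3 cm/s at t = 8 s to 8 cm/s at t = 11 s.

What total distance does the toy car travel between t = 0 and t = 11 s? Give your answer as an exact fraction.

1055/22 cm

Distance (not displacement) is the total path length: add the absolute areas under v-t.
0–2 s: |½(-6 + -10)(2)| = 16 cm
2–6 s: v = 0 at t = 4.5 s; triangle areas 12.5 + 4.5 = 17 cm
6–8 s: v = 0 at t = 22/3 s; triangle areas 4 + 1 = 5 cm
8–11 s: v = 0 at t = 97/11 s; triangle areas 27/22 + 96/11 = 219/22 cm
Total distance = 1055/22 cm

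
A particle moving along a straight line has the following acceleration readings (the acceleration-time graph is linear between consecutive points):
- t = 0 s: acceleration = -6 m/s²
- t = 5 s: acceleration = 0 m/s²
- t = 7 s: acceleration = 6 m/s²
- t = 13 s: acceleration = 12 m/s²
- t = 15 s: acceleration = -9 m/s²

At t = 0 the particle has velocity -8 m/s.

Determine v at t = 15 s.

Δv equals the area under the a-t graph; then v = v₀ + Δv.
0–5 s: ½(-6 + 0)(5) = -15 m/s
5–7 s: ½(0 + 6)(2) = 6 m/s
7–13 s: ½(6 + 12)(6) = 54 m/s
13–15 s: ½(12 + -9)(2) = 3 m/s
Δv = 48 m/s, so v(15) = -8 + (48) = 40 m/s.

40 m/s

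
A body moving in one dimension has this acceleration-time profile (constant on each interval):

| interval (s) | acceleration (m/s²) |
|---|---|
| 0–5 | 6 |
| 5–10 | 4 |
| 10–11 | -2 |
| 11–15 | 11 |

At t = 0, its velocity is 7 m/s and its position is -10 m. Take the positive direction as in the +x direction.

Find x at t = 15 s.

On each constant-a segment, Δv = aΔt and Δx = v₀Δt + ½aΔt²; chain segment to segment.
0–5 s: v starts 7 m/s; Δx = 7·5 + ½·6·5² = 110 m; v ends 37 m/s.
5–10 s: v starts 37 m/s; Δx = 37·5 + ½·4·5² = 235 m; v ends 57 m/s.
10–11 s: v starts 57 m/s; Δx = 57·1 + ½·-2·1² = 56 m; v ends 55 m/s.
11–15 s: v starts 55 m/s; Δx = 55·4 + ½·11·4² = 308 m; v ends 99 m/s.
x(15) = -10 + Σ Δx = 699 m.

699 m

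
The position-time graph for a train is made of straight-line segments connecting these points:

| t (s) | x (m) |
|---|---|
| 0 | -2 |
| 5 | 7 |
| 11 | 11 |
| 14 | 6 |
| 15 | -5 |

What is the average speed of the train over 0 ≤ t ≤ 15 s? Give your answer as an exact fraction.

29/15 m/s

Average speed = (total path length)/(elapsed time); on a piecewise-linear x-t graph the path length is Σ|Δx|.
0–5 s: |Δx| = |7 − -2| = 9 m
5–11 s: |Δx| = |11 − 7| = 4 m
11–14 s: |Δx| = |6 − 11| = 5 m
14–15 s: |Δx| = |-5 − 6| = 11 m
Total path = 29 m; average speed = 29/15 = 29/15 m/s.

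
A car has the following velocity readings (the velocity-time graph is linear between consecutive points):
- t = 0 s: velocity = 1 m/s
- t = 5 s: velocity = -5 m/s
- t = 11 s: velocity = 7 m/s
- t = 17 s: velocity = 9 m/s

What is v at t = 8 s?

On 5–11 s the graph is linear from -5 to 7 m/s: v(8) = -5 + (7 − -5)·(8 − 5)/(11 − 5) = 1 m/s.

1 m/s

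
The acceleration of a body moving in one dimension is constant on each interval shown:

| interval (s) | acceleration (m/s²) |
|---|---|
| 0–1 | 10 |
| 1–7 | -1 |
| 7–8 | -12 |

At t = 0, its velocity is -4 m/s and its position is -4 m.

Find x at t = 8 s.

On each constant-a segment, Δv = aΔt and Δx = v₀Δt + ½aΔt²; chain segment to segment.
0–1 s: v starts -4 m/s; Δx = -4·1 + ½·10·1² = 1 m; v ends 6 m/s.
1–7 s: v starts 6 m/s; Δx = 6·6 + ½·-1·6² = 18 m; v ends 0 m/s.
7–8 s: v starts 0 m/s; Δx = 0·1 + ½·-12·1² = -6 m; v ends -12 m/s.
x(8) = -4 + Σ Δx = 9 m.

9 m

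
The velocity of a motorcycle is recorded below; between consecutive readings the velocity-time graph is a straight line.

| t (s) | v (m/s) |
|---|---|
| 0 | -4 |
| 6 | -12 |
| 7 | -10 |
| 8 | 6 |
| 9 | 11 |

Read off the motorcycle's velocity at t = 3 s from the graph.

On 0–6 s the graph is linear from -4 to -12 m/s: v(3) = -4 + (-12 − -4)·(3 − 0)/(6 − 0) = -8 m/s.

-8 m/s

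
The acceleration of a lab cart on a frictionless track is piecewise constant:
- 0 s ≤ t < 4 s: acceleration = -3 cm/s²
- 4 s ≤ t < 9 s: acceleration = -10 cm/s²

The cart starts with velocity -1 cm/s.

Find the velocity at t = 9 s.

-63 cm/s

Δv equals the area under the a-t graph; then v = v₀ + Δv.
0–4 s: -3 × 4 = -12 cm/s
4–9 s: -10 × 5 = -50 cm/s
Δv = -62 cm/s, so v(9) = -1 + (-62) = -63 cm/s.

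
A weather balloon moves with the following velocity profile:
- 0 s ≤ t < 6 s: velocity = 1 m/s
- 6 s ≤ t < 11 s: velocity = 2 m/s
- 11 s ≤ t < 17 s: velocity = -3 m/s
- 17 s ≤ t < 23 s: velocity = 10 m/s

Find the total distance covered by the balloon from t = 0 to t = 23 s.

Total distance travelled is ∫|v| dt — sum the magnitudes of each area piece.
0–6 s: |1| × 6 = 6 m
6–11 s: |2| × 5 = 10 m
11–17 s: |-3| × 6 = 18 m
17–23 s: |10| × 6 = 60 m
Total distance = 94 m

94 m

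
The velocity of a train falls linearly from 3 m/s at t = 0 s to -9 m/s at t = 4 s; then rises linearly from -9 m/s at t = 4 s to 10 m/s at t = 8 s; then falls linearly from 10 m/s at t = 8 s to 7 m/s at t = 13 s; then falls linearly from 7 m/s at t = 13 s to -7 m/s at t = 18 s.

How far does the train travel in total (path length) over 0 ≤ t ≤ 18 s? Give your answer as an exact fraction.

1787/19 m

Distance (not displacement) is the total path length: add the absolute areas under v-t.
0–4 s: v = 0 at t = 1 s; triangle areas 1.5 + 13.5 = 15 m
4–8 s: v = 0 at t = 112/19 s; triangle areas 162/19 + 200/19 = 362/19 m
8–13 s: |½(10 + 7)(5)| = 42.5 m
13–18 s: v = 0 at t = 15.5 s; triangle areas 8.75 + 8.75 = 17.5 m
Total distance = 1787/19 m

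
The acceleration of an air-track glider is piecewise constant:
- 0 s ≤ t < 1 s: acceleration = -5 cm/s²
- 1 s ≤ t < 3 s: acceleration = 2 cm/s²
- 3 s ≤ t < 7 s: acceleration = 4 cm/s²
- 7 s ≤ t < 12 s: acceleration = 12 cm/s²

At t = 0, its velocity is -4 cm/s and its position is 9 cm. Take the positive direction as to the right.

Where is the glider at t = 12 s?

205.5 cm

On each constant-a segment, Δv = aΔt and Δx = v₀Δt + ½aΔt²; chain segment to segment.
0–1 s: v starts -4 cm/s; Δx = -4·1 + ½·-5·1² = -6.5 cm; v ends -9 cm/s.
1–3 s: v starts -9 cm/s; Δx = -9·2 + ½·2·2² = -14 cm; v ends -5 cm/s.
3–7 s: v starts -5 cm/s; Δx = -5·4 + ½·4·4² = 12 cm; v ends 11 cm/s.
7–12 s: v starts 11 cm/s; Δx = 11·5 + ½·12·5² = 205 cm; v ends 71 cm/s.
x(12) = 9 + Σ Δx = 205.5 cm.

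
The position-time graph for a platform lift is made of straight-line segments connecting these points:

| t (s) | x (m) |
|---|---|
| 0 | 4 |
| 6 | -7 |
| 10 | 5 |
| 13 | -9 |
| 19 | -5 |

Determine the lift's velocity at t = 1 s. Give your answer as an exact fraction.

Velocity is the slope of the x-t graph on 0–6 s: (-7 − 4)/(6 − 0) = -11/6 m/s.

-11/6 m/s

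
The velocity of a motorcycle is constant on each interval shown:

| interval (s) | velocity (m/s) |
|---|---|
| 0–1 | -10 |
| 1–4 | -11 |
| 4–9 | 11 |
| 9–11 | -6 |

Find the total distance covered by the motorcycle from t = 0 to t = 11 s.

110 m

Distance (not displacement) is the total path length: add the absolute areas under v-t.
0–1 s: |-10| × 1 = 10 m
1–4 s: |-11| × 3 = 33 m
4–9 s: |11| × 5 = 55 m
9–11 s: |-6| × 2 = 12 m
Total distance = 110 m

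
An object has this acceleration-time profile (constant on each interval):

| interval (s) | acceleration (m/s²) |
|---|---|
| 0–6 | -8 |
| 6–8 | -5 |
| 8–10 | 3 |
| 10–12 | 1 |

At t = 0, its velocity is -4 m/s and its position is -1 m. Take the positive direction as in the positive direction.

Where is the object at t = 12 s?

On each constant-a segment, Δv = aΔt and Δx = v₀Δt + ½aΔt²; chain segment to segment.
0–6 s: v starts -4 m/s; Δx = -4·6 + ½·-8·6² = -168 m; v ends -52 m/s.
6–8 s: v starts -52 m/s; Δx = -52·2 + ½·-5·2² = -114 m; v ends -62 m/s.
8–10 s: v starts -62 m/s; Δx = -62·2 + ½·3·2² = -118 m; v ends -56 m/s.
10–12 s: v starts -56 m/s; Δx = -56·2 + ½·1·2² = -110 m; v ends -54 m/s.
x(12) = -1 + Σ Δx = -511 m.

-511 m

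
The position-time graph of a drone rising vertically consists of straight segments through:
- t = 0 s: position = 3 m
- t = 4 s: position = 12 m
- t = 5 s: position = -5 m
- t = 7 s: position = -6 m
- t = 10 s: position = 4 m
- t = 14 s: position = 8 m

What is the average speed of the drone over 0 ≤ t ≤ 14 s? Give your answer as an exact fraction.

41/14 m/s

Average speed = (total path length)/(elapsed time); on a piecewise-linear x-t graph the path length is Σ|Δx|.
0–4 s: |Δx| = |12 − 3| = 9 m
4–5 s: |Δx| = |-5 − 12| = 17 m
5–7 s: |Δx| = |-6 − -5| = 1 m
7–10 s: |Δx| = |4 − -6| = 10 m
10–14 s: |Δx| = |8 − 4| = 4 m
Total path = 41 m; average speed = 41/14 = 41/14 m/s.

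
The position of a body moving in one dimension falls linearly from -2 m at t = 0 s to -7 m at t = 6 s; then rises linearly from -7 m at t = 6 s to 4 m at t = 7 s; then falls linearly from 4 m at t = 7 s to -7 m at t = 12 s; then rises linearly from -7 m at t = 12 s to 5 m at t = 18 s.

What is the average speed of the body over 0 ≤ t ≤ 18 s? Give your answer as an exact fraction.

Average speed = (total path length)/(elapsed time); on a piecewise-linear x-t graph the path length is Σ|Δx|.
0–6 s: |Δx| = |-7 − -2| = 5 m
6–7 s: |Δx| = |4 − -7| = 11 m
7–12 s: |Δx| = |-7 − 4| = 11 m
12–18 s: |Δx| = |5 − -7| = 12 m
Total path = 39 m; average speed = 39/18 = 13/6 m/s.

13/6 m/s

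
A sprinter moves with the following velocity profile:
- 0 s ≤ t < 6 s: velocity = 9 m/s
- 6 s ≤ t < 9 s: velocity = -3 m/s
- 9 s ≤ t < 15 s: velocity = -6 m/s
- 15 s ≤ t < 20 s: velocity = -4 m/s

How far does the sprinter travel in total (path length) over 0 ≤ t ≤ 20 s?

119 m

Total distance travelled is ∫|v| dt — sum the magnitudes of each area piece.
0–6 s: |9| × 6 = 54 m
6–9 s: |-3| × 3 = 9 m
9–15 s: |-6| × 6 = 36 m
15–20 s: |-4| × 5 = 20 m
Total distance = 119 m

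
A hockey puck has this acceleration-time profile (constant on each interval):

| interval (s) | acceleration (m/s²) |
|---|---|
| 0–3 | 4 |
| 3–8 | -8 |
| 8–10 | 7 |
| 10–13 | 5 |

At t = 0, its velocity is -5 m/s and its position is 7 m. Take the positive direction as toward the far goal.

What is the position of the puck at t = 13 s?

-141.5 m

On each constant-a segment, Δv = aΔt and Δx = v₀Δt + ½aΔt²; chain segment to segment.
0–3 s: v starts -5 m/s; Δx = -5·3 + ½·4·3² = 3 m; v ends 7 m/s.
3–8 s: v starts 7 m/s; Δx = 7·5 + ½·-8·5² = -65 m; v ends -33 m/s.
8–10 s: v starts -33 m/s; Δx = -33·2 + ½·7·2² = -52 m; v ends -19 m/s.
10–13 s: v starts -19 m/s; Δx = -19·3 + ½·5·3² = -34.5 m; v ends -4 m/s.
x(13) = 7 + Σ Δx = -141.5 m.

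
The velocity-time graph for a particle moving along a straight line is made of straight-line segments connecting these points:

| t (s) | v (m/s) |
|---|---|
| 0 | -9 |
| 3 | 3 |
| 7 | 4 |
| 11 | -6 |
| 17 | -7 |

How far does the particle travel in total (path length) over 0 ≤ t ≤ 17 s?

Total distance travelled is ∫|v| dt — sum the magnitudes of each area piece.
0–3 s: v = 0 at t = 2.25 s; triangle areas 10.125 + 1.125 = 11.25 m
3–7 s: |½(3 + 4)(4)| = 14 m
7–11 s: v = 0 at t = 8.6 s; triangle areas 3.2 + 7.2 = 10.4 m
11–17 s: |½(-6 + -7)(6)| = 39 m
Total distance = 74.65 m

74.65 m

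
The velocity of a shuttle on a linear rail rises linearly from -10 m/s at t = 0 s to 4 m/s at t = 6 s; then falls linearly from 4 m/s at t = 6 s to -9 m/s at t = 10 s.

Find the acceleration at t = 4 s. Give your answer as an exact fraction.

7/3 m/s²

Acceleration is the slope of the v-t graph on 0–6 s: (4 − -10)/(6 − 0) = 7/3 m/s².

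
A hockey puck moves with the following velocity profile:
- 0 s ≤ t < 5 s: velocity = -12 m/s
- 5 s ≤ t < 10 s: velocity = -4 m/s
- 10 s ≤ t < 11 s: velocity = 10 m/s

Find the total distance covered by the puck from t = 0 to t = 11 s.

90 m

Total distance travelled is ∫|v| dt — sum the magnitudes of each area piece.
0–5 s: |-12| × 5 = 60 m
5–10 s: |-4| × 5 = 20 m
10–11 s: |10| × 1 = 10 m
Total distance = 90 m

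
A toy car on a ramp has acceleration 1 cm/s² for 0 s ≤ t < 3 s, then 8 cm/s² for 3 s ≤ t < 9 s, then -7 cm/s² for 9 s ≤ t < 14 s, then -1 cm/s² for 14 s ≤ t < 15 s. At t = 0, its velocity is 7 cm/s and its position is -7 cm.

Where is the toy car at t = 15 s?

On each constant-a segment, Δv = aΔt and Δx = v₀Δt + ½aΔt²; chain segment to segment.
0–3 s: v starts 7 cm/s; Δx = 7·3 + ½·1·3² = 25.5 cm; v ends 10 cm/s.
3–9 s: v starts 10 cm/s; Δx = 10·6 + ½·8·6² = 204 cm; v ends 58 cm/s.
9–14 s: v starts 58 cm/s; Δx = 58·5 + ½·-7·5² = 202.5 cm; v ends 23 cm/s.
14–15 s: v starts 23 cm/s; Δx = 23·1 + ½·-1·1² = 22.5 cm; v ends 22 cm/s.
x(15) = -7 + Σ Δx = 447.5 cm.

447.5 cm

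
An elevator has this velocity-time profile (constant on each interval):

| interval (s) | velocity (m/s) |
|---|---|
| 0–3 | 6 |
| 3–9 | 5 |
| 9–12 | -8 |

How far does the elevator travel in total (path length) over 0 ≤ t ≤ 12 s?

Distance (not displacement) is the total path length: add the absolute areas under v-t.
0–3 s: |6| × 3 = 18 m
3–9 s: |5| × 6 = 30 m
9–12 s: |-8| × 3 = 24 m
Total distance = 72 m

72 m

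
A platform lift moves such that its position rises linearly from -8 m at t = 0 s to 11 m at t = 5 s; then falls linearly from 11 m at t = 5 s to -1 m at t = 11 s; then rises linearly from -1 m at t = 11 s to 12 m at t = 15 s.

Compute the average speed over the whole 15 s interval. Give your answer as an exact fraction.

44/15 m/s

Average speed = (total path length)/(elapsed time); on a piecewise-linear x-t graph the path length is Σ|Δx|.
0–5 s: |Δx| = |11 − -8| = 19 m
5–11 s: |Δx| = |-1 − 11| = 12 m
11–15 s: |Δx| = |12 − -1| = 13 m
Total path = 44 m; average speed = 44/15 = 44/15 m/s.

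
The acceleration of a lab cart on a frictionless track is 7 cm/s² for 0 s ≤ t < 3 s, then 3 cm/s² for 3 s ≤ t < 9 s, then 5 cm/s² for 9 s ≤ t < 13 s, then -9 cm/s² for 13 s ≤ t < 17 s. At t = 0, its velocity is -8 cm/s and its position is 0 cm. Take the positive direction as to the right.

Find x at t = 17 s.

On each constant-a segment, Δv = aΔt and Δx = v₀Δt + ½aΔt²; chain segment to segment.
0–3 s: v starts -8 cm/s; Δx = -8·3 + ½·7·3² = 7.5 cm; v ends 13 cm/s.
3–9 s: v starts 13 cm/s; Δx = 13·6 + ½·3·6² = 132 cm; v ends 31 cm/s.
9–13 s: v starts 31 cm/s; Δx = 31·4 + ½·5·4² = 164 cm; v ends 51 cm/s.
13–17 s: v starts 51 cm/s; Δx = 51·4 + ½·-9·4² = 132 cm; v ends 15 cm/s.
x(17) = 0 + Σ Δx = 435.5 cm.

435.5 cm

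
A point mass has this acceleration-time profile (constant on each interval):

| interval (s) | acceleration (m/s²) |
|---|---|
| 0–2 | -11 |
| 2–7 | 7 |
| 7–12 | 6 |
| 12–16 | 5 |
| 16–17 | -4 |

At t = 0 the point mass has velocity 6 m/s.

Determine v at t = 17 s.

Δv equals the area under the a-t graph; then v = v₀ + Δv.
0–2 s: -11 × 2 = -22 m/s
2–7 s: 7 × 5 = 35 m/s
7–12 s: 6 × 5 = 30 m/s
12–16 s: 5 × 4 = 20 m/s
16–17 s: -4 × 1 = -4 m/s
Δv = 59 m/s, so v(17) = 6 + (59) = 65 m/s.

65 m/s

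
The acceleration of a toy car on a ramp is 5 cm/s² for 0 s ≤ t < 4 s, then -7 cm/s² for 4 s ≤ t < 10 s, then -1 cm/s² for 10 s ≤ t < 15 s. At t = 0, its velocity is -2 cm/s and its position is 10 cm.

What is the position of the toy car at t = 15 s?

On each constant-a segment, Δv = aΔt and Δx = v₀Δt + ½aΔt²; chain segment to segment.
0–4 s: v starts -2 cm/s; Δx = -2·4 + ½·5·4² = 32 cm; v ends 18 cm/s.
4–10 s: v starts 18 cm/s; Δx = 18·6 + ½·-7·6² = -18 cm; v ends -24 cm/s.
10–15 s: v starts -24 cm/s; Δx = -24·5 + ½·-1·5² = -132.5 cm; v ends -29 cm/s.
x(15) = 10 + Σ Δx = -108.5 cm.

-108.5 cm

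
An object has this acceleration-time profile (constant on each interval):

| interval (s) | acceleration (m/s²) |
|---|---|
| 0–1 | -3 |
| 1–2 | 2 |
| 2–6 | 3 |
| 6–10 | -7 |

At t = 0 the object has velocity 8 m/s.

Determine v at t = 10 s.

-9 m/s

Δv equals the area under the a-t graph; then v = v₀ + Δv.
0–1 s: -3 × 1 = -3 m/s
1–2 s: 2 × 1 = 2 m/s
2–6 s: 3 × 4 = 12 m/s
6–10 s: -7 × 4 = -28 m/s
Δv = -17 m/s, so v(10) = 8 + (-17) = -9 m/s.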